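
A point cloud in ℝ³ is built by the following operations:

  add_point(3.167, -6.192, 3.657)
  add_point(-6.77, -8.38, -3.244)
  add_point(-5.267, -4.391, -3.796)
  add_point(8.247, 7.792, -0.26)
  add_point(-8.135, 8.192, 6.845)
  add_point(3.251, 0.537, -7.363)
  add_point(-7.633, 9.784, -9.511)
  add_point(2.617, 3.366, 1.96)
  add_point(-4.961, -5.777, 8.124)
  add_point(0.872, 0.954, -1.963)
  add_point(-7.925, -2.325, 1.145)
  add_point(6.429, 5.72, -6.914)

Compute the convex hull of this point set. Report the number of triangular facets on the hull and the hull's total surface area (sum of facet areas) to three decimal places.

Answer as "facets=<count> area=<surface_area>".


Extreme-point indices: [0, 1, 3, 4, 5, 6, 8, 10, 11] — 9 of 12 on the boundary.

Per-facet area ½‖(b−a)×(c−a)‖:
  f1: (p6, p3, p4) → 133.1398
  f2: (p8, p3, p4) → 126.1282
  f3: (p5, p6, p1) → 100.9383
  f4: (p10, p8, p4) → 49.8172
  f5: (p10, p8, p1) → 31.3631
  f6: (p10, p6, p4) → 90.5892
  f7: (p10, p6, p1) → 59.6147
  f8: (p11, p6, p3) → 50.6930
  f9: (p11, p5, p6) → 43.5856
  f10: (p0, p8, p1) → 51.5362
  f11: (p0, p5, p1) → 73.3867
  f12: (p0, p8, p3) → 66.3215
  f13: (p0, p11, p3) → 55.0707
  f14: (p0, p11, p5) → 36.3476
Σ area = 968.532

Euler: V−E+F = 9−21+14 = 2.

facets=14 area=968.532


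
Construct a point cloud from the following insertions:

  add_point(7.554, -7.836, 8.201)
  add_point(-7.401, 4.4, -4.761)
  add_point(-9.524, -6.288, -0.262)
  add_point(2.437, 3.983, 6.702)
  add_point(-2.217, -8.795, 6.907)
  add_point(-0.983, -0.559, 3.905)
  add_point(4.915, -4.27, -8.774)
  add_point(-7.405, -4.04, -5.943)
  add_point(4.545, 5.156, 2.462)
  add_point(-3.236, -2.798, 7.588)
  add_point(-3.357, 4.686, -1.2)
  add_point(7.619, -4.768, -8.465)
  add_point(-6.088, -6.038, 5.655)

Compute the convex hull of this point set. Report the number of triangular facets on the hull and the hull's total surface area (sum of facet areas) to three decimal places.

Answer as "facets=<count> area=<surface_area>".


facets=20 area=836.697

Hull vertices (12/13): indices [0, 1, 2, 3, 4, 6, 7, 8, 9, 10, 11, 12].

Facet areas (half cross-product norm):
  f1: (p0, p8, p11) → 102.7400
  f2: (p1, p8, p11) → 102.4230
  f3: (p4, p11, p2) → 95.4569
  f4: (p4, p0, p11) → 83.4243
  f5: (p7, p11, p2) → 44.0016
  f6: (p7, p1, p2) → 26.8643
  f7: (p3, p0, p8) → 31.2722
  f8: (p6, p1, p11) → 11.5796
  f9: (p6, p7, p11) → 6.4025
  f10: (p6, p7, p1) → 53.8112
  f11: (p9, p4, p0) → 30.2619
  f12: (p9, p3, p0) → 51.2900
  f13: (p9, p3, p1) → 63.6295
  f14: (p10, p1, p8) → 6.6747
  f15: (p10, p3, p8) → 21.2573
  f16: (p10, p3, p1) → 6.5413
  f17: (p12, p1, p2) → 39.4906
  f18: (p12, p9, p1) → 34.6539
  f19: (p12, p4, p2) → 13.5232
  f20: (p12, p9, p4) → 11.3991
Σ area = 836.697

Check V−E+F: 12 − 30 + 20 = 2.


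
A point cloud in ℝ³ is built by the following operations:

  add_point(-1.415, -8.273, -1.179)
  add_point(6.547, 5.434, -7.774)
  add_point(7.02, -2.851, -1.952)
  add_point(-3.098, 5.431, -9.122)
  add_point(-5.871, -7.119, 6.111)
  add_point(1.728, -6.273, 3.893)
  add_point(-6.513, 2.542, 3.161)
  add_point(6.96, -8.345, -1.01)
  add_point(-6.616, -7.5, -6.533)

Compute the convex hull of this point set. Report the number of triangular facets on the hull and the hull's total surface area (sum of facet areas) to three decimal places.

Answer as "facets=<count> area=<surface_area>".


Points on the hull: [0, 1, 2, 3, 4, 5, 6, 7, 8] (9 of 9).

Facet areas (half cross-product norm):
  f1: (p6, p3, p8) → 79.4424
  f2: (p6, p4, p8) → 61.8219
  f3: (p1, p3, p8) → 64.6902
  f4: (p1, p6, p2) → 77.5253
  f5: (p1, p6, p3) → 63.1234
  f6: (p0, p4, p8) → 31.4721
  f7: (p7, p1, p8) → 109.3563
  f8: (p7, p1, p2) → 12.1960
  f9: (p7, p0, p8) → 22.1913
  f10: (p7, p0, p4) → 31.2566
  f11: (p5, p7, p2) → 20.5515
  f12: (p5, p7, p4) → 16.8925
  f13: (p5, p6, p2) → 51.7536
  f14: (p5, p6, p4) → 39.9890
Σ area = 682.262

Euler: V−E+F = 9−21+14 = 2.

facets=14 area=682.262


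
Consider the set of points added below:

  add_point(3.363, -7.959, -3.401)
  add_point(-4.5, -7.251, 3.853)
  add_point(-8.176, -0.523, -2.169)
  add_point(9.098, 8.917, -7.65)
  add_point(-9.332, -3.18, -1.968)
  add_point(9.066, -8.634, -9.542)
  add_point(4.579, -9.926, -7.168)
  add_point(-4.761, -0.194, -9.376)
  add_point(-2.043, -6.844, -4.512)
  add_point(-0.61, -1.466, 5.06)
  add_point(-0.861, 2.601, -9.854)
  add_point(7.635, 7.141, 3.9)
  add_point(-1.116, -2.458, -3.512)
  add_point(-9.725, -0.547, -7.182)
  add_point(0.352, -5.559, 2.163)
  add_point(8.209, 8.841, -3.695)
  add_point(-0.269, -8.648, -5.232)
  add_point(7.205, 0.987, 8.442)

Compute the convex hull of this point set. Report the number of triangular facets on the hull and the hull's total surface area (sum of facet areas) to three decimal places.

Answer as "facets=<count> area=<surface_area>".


facets=24 area=1010.966

Points on the hull: [1, 2, 3, 4, 5, 6, 7, 9, 10, 11, 13, 15, 16, 17] (14 of 18).

Area of each hull facet:
  f1: (p1, p17, p6) → 107.8761
  f2: (p10, p3, p13) → 28.7380
  f3: (p11, p17, p3) → 31.7854
  f4: (p16, p6, p13) → 21.4489
  f5: (p16, p1, p6) → 18.4838
  f6: (p7, p6, p13) → 31.9208
  f7: (p7, p10, p13) → 7.5828
  f8: (p5, p10, p3) → 88.8089
  f9: (p5, p17, p3) → 149.6420
  f10: (p5, p17, p6) → 50.0450
  f11: (p5, p7, p6) → 33.7106
  f12: (p5, p7, p10) → 35.9756
  f13: (p15, p3, p13) → 41.6155
  f14: (p15, p11, p3) → 3.8735
  f15: (p2, p15, p13) → 48.8535
  f16: (p2, p15, p11) → 71.5370
  f17: (p4, p16, p13) → 32.4195
  f18: (p4, p16, p1) → 41.3559
  f19: (p4, p2, p13) → 7.6082
  f20: (p9, p11, p17) → 33.9081
  f21: (p9, p2, p11) → 58.5789
  f22: (p9, p1, p17) → 19.7594
  f23: (p9, p4, p1) → 30.3693
  f24: (p9, p4, p2) → 15.0697
Σ area = 1010.966

Check V−E+F: 14 − 36 + 24 = 2.


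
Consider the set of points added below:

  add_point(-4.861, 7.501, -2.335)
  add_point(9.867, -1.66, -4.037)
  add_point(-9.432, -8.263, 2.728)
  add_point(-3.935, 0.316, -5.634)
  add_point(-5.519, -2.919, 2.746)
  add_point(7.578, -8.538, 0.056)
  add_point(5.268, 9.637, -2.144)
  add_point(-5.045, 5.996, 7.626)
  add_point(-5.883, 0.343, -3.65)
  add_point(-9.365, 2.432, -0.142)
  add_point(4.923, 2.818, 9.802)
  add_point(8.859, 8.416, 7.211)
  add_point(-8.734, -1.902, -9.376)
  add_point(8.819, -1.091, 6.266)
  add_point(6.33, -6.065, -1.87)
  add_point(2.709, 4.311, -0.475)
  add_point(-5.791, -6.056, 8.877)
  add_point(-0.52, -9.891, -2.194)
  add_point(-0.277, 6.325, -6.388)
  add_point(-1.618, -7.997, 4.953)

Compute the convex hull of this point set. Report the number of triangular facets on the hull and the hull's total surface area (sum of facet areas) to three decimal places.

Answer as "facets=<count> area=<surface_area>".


Hull vertices (15/20): indices [0, 1, 2, 5, 6, 7, 9, 10, 11, 12, 13, 16, 17, 18, 19].

Per-facet area ½‖(b−a)×(c−a)‖:
  f1: (p17, p12, p2) → 64.9095
  f2: (p17, p12, p1) → 90.4173
  f3: (p9, p12, p2) → 55.7126
  f4: (p11, p6, p1) → 61.9812
  f5: (p5, p17, p1) → 34.1869
  f6: (p0, p9, p12) → 36.4132
  f7: (p7, p11, p10) → 38.2902
  f8: (p7, p16, p10) → 62.6521
  f9: (p7, p0, p9) → 32.5500
  f10: (p7, p9, p2) → 52.4067
  f11: (p7, p16, p2) → 44.0913
  f12: (p7, p11, p6) → 67.9287
  f13: (p7, p0, p6) → 52.1355
  f14: (p13, p11, p10) → 23.9453
  f15: (p13, p16, p10) → 45.6544
  f16: (p13, p5, p16) → 73.9807
  f17: (p13, p11, p1) → 48.9667
  f18: (p13, p5, p1) → 38.0851
  f19: (p19, p5, p17) → 31.4405
  f20: (p19, p5, p16) → 11.6461
  f21: (p19, p17, p2) → 30.1281
  f22: (p19, p16, p2) → 21.6300
  f23: (p18, p0, p6) → 23.9798
  f24: (p18, p0, p12) → 36.9545
  f25: (p18, p6, p1) → 46.6423
  f26: (p18, p12, p1) → 78.6943
Σ area = 1205.423

Euler characteristic 15−39+26 = 2 ✓

facets=26 area=1205.423


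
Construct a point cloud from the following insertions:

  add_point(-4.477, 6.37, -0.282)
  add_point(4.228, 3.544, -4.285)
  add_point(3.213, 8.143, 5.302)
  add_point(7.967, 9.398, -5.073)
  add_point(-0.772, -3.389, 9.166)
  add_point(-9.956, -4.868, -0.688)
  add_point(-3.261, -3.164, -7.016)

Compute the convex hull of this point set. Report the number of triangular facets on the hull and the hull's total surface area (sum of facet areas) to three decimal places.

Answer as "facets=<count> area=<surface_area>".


Extreme-point indices: [0, 1, 2, 3, 4, 5, 6] — 7 of 7 on the boundary.

Per-facet area ½‖(b−a)×(c−a)‖:
  f1: (p6, p4, p5) → 63.4723
  f2: (p0, p4, p5) → 76.9772
  f3: (p0, p6, p5) → 52.1947
  f4: (p0, p6, p3) → 79.6988
  f5: (p1, p4, p3) → 43.3867
  f6: (p1, p6, p3) → 16.3101
  f7: (p1, p6, p4) → 79.5919
  f8: (p2, p4, p3) → 63.6160
  f9: (p2, p0, p3) → 54.6646
  f10: (p2, p0, p4) → 60.0782
Σ area = 589.991

Check V−E+F: 7 − 15 + 10 = 2.

facets=10 area=589.991


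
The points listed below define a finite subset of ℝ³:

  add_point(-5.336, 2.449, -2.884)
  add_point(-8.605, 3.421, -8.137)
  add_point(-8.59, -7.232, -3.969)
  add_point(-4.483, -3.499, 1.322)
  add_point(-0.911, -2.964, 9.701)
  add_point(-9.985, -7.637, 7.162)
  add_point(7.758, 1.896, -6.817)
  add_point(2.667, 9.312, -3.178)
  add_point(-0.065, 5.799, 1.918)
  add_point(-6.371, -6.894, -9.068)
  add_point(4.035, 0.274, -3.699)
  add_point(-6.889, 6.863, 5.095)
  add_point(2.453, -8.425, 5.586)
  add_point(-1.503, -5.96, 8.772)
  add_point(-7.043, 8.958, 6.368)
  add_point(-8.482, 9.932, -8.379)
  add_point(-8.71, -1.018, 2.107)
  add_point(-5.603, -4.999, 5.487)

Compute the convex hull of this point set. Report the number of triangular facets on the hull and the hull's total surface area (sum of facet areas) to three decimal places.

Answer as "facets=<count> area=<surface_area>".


Points on the hull: [1, 2, 4, 5, 6, 7, 9, 12, 13, 14, 15] (11 of 18).

Area of each hull facet:
  f1: (p9, p15, p6) → 129.3319
  f2: (p14, p15, p5) → 124.7109
  f3: (p4, p14, p5) → 72.5275
  f4: (p7, p15, p6) → 55.8718
  f5: (p7, p14, p15) → 78.6496
  f6: (p7, p4, p6) → 87.0905
  f7: (p7, p4, p14) → 93.3487
  f8: (p1, p9, p15) → 8.9932
  f9: (p1, p2, p9) → 29.3495
  f10: (p1, p15, p5) → 48.6238
  f11: (p1, p2, p5) → 58.9919
  f12: (p12, p2, p5) → 68.3556
  f13: (p12, p2, p9) → 38.9126
  f14: (p12, p9, p6) → 124.8685
  f15: (p12, p4, p6) → 64.4148
  f16: (p13, p4, p5) → 12.7959
  f17: (p13, p12, p5) → 21.6538
  f18: (p13, p12, p4) → 8.0741
Σ area = 1126.565

Euler: V−E+F = 11−27+18 = 2.

facets=18 area=1126.565


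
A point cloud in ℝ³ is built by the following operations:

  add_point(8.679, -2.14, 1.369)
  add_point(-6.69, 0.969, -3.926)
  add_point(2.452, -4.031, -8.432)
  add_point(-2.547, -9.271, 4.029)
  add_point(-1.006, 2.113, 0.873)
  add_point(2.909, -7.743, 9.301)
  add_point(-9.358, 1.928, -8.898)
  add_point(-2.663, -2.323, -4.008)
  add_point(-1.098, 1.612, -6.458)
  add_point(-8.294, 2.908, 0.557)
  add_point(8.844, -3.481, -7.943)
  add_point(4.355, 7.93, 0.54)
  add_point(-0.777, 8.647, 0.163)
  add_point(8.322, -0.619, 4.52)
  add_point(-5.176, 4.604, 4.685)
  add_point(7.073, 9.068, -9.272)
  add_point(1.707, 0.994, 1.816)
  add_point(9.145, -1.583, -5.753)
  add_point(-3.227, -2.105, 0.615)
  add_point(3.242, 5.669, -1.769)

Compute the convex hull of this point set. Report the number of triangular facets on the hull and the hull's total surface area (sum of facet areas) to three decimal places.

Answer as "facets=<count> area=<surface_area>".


facets=22 area=1012.764

13 of the 20 inputs are extreme points: [0, 2, 3, 5, 6, 9, 10, 11, 12, 13, 14, 15, 17].

Triangle areas on the boundary:
  f1: (p10, p15, p17) → 15.5189
  f2: (p0, p10, p17) → 7.5451
  f3: (p0, p10, p5) → 41.1351
  f4: (p3, p10, p5) → 67.6437
  f5: (p3, p9, p6) → 65.1262
  f6: (p3, p14, p5) → 54.4619
  f7: (p3, p9, p14) → 37.4098
  f8: (p2, p3, p6) → 94.7491
  f9: (p2, p3, p10) → 44.0838
  f10: (p2, p15, p6) → 91.3193
  f11: (p2, p10, p15) → 40.9168
  f12: (p13, p0, p5) → 17.5713
  f13: (p13, p14, p5) → 71.0934
  f14: (p13, p11, p14) → 55.7066
  f15: (p13, p11, p15) → 48.8399
  f16: (p13, p15, p17) → 57.7855
  f17: (p13, p0, p17) → 6.3330
  f18: (p12, p11, p15) → 26.1926
  f19: (p12, p11, p14) → 17.2669
  f20: (p12, p15, p6) → 86.6926
  f21: (p12, p9, p6) → 44.9978
  f22: (p12, p9, p14) → 20.3743
Σ area = 1012.764

Euler characteristic 13−33+22 = 2 ✓


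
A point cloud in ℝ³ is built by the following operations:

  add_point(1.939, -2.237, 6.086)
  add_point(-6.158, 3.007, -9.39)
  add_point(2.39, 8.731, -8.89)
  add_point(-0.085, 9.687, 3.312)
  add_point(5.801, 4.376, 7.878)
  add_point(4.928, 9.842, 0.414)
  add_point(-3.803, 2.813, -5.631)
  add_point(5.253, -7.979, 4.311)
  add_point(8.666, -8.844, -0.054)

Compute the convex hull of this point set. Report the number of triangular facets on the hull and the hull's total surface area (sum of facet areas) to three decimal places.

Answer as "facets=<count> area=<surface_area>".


facets=12 area=692.978

Extreme-point indices: [0, 1, 2, 3, 4, 5, 7, 8] — 8 of 9 on the boundary.

Per-facet area ½‖(b−a)×(c−a)‖:
  f1: (p4, p5, p8) → 72.4414
  f2: (p2, p8, p1) → 104.1855
  f3: (p2, p5, p8) → 92.1937
  f4: (p3, p4, p5) → 25.3457
  f5: (p3, p2, p1) → 64.1277
  f6: (p3, p2, p5) → 27.2218
  f7: (p3, p0, p1) → 95.3409
  f8: (p3, p0, p4) → 35.9159
  f9: (p7, p4, p8) → 33.9691
  f10: (p7, p0, p4) → 22.9663
  f11: (p7, p8, p1) → 58.4501
  f12: (p7, p0, p1) → 60.8203
Σ area = 692.978

Euler characteristic 8−18+12 = 2 ✓


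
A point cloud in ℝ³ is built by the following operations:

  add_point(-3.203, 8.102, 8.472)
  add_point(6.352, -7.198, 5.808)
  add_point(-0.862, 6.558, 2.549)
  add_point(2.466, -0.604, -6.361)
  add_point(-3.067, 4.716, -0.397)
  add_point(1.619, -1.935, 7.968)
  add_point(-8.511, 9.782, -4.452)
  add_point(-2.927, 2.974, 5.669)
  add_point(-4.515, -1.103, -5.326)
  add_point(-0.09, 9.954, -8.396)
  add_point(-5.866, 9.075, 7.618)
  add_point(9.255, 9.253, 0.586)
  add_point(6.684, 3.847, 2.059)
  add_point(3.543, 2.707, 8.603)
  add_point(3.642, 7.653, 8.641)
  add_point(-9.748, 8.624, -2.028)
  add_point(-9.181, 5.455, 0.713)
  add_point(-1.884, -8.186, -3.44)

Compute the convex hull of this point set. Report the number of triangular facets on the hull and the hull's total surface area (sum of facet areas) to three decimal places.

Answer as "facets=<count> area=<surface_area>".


Points on the hull: [0, 1, 3, 5, 6, 8, 9, 10, 11, 13, 14, 15, 16, 17] (14 of 18).

Facet areas (half cross-product norm):
  f1: (p10, p14, p11) → 43.0478
  f2: (p10, p9, p11) → 100.9655
  f3: (p3, p9, p11) → 67.3135
  f4: (p3, p8, p17) → 26.7853
  f5: (p3, p8, p9) → 38.7439
  f6: (p6, p10, p15) → 12.4637
  f7: (p6, p10, p9) → 56.1293
  f8: (p6, p8, p15) → 16.9705
  f9: (p6, p8, p9) → 51.1249
  f10: (p16, p10, p15) → 17.2913
  f11: (p16, p8, p15) → 20.9927
  f12: (p16, p8, p17) → 31.2239
  f13: (p1, p3, p17) → 56.6645
  f14: (p1, p14, p11) → 76.0602
  f15: (p1, p3, p11) → 96.7860
  f16: (p5, p16, p10) → 56.0596
  f17: (p5, p1, p17) → 45.4468
  f18: (p5, p16, p17) → 93.6712
  f19: (p0, p10, p14) → 3.8413
  f20: (p0, p5, p10) → 12.2224
  f21: (p13, p1, p14) → 10.0277
  f22: (p13, p5, p1) → 16.7792
  f23: (p13, p0, p14) → 16.9557
  f24: (p13, p0, p5) → 21.0416
Σ area = 988.608

Check V−E+F: 14 − 36 + 24 = 2.

facets=24 area=988.608


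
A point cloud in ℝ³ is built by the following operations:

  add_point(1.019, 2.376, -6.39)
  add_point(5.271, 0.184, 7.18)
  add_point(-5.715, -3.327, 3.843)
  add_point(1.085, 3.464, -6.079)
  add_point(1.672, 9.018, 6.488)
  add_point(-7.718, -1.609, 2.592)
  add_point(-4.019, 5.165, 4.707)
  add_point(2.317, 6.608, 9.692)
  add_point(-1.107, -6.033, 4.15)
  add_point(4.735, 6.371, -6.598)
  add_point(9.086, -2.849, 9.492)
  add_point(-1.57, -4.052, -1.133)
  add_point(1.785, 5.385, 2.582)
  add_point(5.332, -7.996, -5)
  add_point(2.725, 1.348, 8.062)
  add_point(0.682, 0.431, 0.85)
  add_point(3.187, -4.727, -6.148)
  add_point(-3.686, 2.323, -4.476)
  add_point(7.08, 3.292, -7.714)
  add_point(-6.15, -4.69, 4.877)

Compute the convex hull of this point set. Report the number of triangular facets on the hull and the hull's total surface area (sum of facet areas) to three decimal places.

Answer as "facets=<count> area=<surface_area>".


facets=24 area=819.553

Hull vertices (14/20): indices [0, 3, 4, 5, 6, 7, 8, 9, 10, 13, 16, 17, 18, 19].

Facet areas (half cross-product norm):
  f1: (p18, p4, p10) → 111.5141
  f2: (p13, p18, p10) → 92.0617
  f3: (p7, p4, p10) → 19.5438
  f4: (p8, p13, p10) → 67.6142
  f5: (p6, p7, p4) → 14.4149
  f6: (p6, p17, p5) → 33.6268
  f7: (p6, p17, p4) → 31.6922
  f8: (p9, p18, p4) → 23.1736
  f9: (p9, p17, p4) → 62.0266
  f10: (p16, p13, p18) → 15.6013
  f11: (p16, p13, p5) → 26.6924
  f12: (p16, p17, p5) → 44.7393
  f13: (p19, p7, p10) → 82.9997
  f14: (p19, p8, p10) → 22.8493
  f15: (p19, p6, p5) → 15.7715
  f16: (p19, p6, p7) → 39.0477
  f17: (p19, p13, p5) → 31.9973
  f18: (p19, p8, p13) → 21.4398
  f19: (p3, p9, p17) → 5.5253
  f20: (p0, p16, p17) → 18.2826
  f21: (p0, p3, p17) → 2.8767
  f22: (p0, p16, p18) → 23.0840
  f23: (p0, p9, p18) → 10.8678
  f24: (p0, p3, p9) → 2.1100
Σ area = 819.553

Euler characteristic 14−36+24 = 2 ✓


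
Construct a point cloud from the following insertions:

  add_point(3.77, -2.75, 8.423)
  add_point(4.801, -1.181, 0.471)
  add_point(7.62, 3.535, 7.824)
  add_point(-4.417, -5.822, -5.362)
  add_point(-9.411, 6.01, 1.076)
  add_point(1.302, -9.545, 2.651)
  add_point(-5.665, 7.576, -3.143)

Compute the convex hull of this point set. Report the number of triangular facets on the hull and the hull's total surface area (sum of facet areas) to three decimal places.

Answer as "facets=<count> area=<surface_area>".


Extreme-point indices: [0, 1, 2, 3, 4, 5, 6] — 7 of 7 on the boundary.

Per-facet area ½‖(b−a)×(c−a)‖:
  f1: (p3, p5, p4) → 74.8672
  f2: (p6, p2, p4) → 51.7842
  f3: (p6, p3, p4) → 39.7754
  f4: (p0, p2, p4) → 64.3671
  f5: (p0, p5, p4) → 80.3389
  f6: (p0, p5, p2) → 23.9949
  f7: (p1, p6, p2) → 64.3661
  f8: (p1, p6, p3) → 74.3139
  f9: (p1, p5, p2) → 39.4290
  f10: (p1, p3, p5) → 46.9425
Σ area = 560.179

Euler characteristic 7−15+10 = 2 ✓

facets=10 area=560.179


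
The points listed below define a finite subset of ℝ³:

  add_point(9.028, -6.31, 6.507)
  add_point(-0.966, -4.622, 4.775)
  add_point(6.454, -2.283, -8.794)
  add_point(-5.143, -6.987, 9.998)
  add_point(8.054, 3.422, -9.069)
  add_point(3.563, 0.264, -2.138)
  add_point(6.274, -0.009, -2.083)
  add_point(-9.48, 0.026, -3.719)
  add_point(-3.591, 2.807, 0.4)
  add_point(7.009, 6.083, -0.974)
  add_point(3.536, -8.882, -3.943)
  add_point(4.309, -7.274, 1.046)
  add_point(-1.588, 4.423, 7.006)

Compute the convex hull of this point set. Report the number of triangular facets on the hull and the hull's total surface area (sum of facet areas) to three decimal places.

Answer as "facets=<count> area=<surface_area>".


9 of the 13 inputs are extreme points: [0, 2, 3, 4, 7, 8, 9, 10, 12].

Area of each hull facet:
  f1: (p4, p9, p7) → 75.5850
  f2: (p4, p9, p0) → 61.4330
  f3: (p12, p9, p0) → 80.6589
  f4: (p3, p12, p7) → 83.2429
  f5: (p3, p12, p0) → 83.2169
  f6: (p3, p10, p7) → 112.1531
  f7: (p3, p10, p0) → 85.5931
  f8: (p8, p9, p7) → 27.7576
  f9: (p8, p12, p7) → 16.5256
  f10: (p8, p12, p9) → 38.6567
  f11: (p2, p4, p0) → 46.1213
  f12: (p2, p10, p0) → 51.7737
  f13: (p2, p4, p7) → 49.5938
  f14: (p2, p10, p7) → 67.8609
Σ area = 880.172

Euler: V−E+F = 9−21+14 = 2.

facets=14 area=880.172


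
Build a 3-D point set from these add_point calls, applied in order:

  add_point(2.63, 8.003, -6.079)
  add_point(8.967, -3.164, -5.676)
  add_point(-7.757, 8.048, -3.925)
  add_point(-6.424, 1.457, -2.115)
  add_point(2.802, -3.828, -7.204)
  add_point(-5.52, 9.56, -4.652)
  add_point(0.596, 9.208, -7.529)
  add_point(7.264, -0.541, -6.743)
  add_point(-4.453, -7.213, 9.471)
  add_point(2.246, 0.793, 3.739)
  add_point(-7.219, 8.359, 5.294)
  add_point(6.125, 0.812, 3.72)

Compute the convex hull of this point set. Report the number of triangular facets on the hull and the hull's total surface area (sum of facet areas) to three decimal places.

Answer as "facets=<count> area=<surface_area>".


Points on the hull: [0, 1, 2, 3, 4, 5, 6, 7, 8, 10, 11] (11 of 12).

Per-facet area ½‖(b−a)×(c−a)‖:
  f1: (p10, p8, p2) → 73.5011
  f2: (p4, p8, p1) → 58.0771
  f3: (p4, p6, p2) → 60.6353
  f4: (p5, p6, p2) → 5.6096
  f5: (p5, p10, p2) → 12.6714
  f6: (p5, p10, p6) → 28.4647
  f7: (p3, p8, p2) → 30.9194
  f8: (p3, p4, p2) → 36.4013
  f9: (p3, p4, p8) → 86.0388
  f10: (p7, p4, p1) → 9.1842
  f11: (p7, p4, p6) → 32.9005
  f12: (p11, p10, p8) → 102.0895
  f13: (p11, p8, p1) → 72.0434
  f14: (p0, p10, p6) → 20.7738
  f15: (p0, p11, p10) → 87.5773
  f16: (p0, p7, p6) → 9.7234
  f17: (p0, p7, p1) → 6.3353
  f18: (p0, p11, p1) → 61.3879
Σ area = 794.334

Euler characteristic 11−27+18 = 2 ✓

facets=18 area=794.334


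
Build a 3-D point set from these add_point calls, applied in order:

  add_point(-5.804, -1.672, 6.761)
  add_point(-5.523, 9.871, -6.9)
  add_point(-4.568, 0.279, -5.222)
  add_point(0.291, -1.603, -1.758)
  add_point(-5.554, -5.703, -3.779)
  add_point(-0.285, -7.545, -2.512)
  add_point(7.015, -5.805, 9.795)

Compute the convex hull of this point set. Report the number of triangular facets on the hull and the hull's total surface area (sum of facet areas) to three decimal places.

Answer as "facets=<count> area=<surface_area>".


facets=10 area=491.578

7 of the 7 inputs are extreme points: [0, 1, 2, 3, 4, 5, 6].

Area of each hull facet:
  f1: (p1, p6, p0) → 115.8298
  f2: (p5, p6, p0) → 77.9381
  f3: (p4, p1, p0) → 88.3885
  f4: (p4, p5, p0) → 32.2201
  f5: (p3, p1, p6) → 63.5459
  f6: (p3, p5, p6) → 41.7003
  f7: (p3, p5, p1) → 28.4292
  f8: (p2, p5, p1) → 18.1408
  f9: (p2, p4, p1) → 7.9657
  f10: (p2, p4, p5) → 17.4200
Σ area = 491.578

Euler: V−E+F = 7−15+10 = 2.


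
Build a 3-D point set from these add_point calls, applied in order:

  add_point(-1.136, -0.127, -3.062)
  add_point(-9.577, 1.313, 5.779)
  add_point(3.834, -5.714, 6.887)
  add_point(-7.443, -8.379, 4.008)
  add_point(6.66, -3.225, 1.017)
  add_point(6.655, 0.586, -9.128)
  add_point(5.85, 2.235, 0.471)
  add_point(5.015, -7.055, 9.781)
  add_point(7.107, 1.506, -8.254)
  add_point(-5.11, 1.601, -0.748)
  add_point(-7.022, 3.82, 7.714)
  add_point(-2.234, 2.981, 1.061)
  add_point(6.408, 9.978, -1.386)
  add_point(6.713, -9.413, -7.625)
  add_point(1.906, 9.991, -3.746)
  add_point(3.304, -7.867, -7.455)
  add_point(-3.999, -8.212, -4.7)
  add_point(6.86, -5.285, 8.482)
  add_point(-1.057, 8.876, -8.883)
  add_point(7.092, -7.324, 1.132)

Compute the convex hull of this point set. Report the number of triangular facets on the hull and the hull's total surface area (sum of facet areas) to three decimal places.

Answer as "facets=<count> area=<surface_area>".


facets=24 area=1128.278

Hull vertices (14/20): indices [1, 3, 5, 7, 8, 10, 12, 13, 14, 15, 16, 17, 18, 19].

Area of each hull facet:
  f1: (p18, p12, p8) → 51.0419
  f2: (p19, p13, p8) → 48.5292
  f3: (p19, p7, p13) → 13.4851
  f4: (p10, p18, p1) → 37.2681
  f5: (p16, p18, p1) → 125.6877
  f6: (p5, p13, p8) → 5.5624
  f7: (p5, p18, p8) → 7.3104
  f8: (p17, p19, p7) → 10.4690
  f9: (p17, p10, p7) → 23.4485
  f10: (p17, p10, p12) → 130.3273
  f11: (p17, p12, p8) → 94.4086
  f12: (p17, p19, p8) → 42.0448
  f13: (p14, p18, p12) → 8.5612
  f14: (p14, p10, p12) → 39.5790
  f15: (p14, p10, p18) → 45.8770
  f16: (p15, p16, p13) → 7.7538
  f17: (p15, p16, p18) → 66.9092
  f18: (p15, p5, p13) → 17.3085
  f19: (p15, p5, p18) → 47.5482
  f20: (p3, p16, p1) → 46.0080
  f21: (p3, p10, p1) → 17.2234
  f22: (p3, p10, p7) → 85.3420
  f23: (p3, p7, p13) → 114.5182
  f24: (p3, p16, p13) → 42.0661
Σ area = 1128.278

Euler characteristic 14−36+24 = 2 ✓


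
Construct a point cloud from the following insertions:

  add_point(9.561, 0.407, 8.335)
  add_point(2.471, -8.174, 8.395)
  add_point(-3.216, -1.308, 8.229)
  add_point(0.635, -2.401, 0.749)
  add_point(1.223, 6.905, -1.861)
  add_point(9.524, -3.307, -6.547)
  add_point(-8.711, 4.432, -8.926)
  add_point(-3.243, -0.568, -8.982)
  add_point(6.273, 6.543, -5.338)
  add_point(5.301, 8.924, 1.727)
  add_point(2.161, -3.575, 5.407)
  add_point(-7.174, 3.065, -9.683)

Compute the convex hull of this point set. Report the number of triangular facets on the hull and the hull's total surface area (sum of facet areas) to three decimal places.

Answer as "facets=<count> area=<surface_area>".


Points on the hull: [0, 1, 2, 5, 6, 7, 8, 9, 11] (9 of 12).

Facet areas (half cross-product norm):
  f1: (p11, p1, p6) → 24.2458
  f2: (p8, p11, p6) → 14.6468
  f3: (p2, p1, p6) → 75.8564
  f4: (p2, p1, p0) → 48.7486
  f5: (p5, p8, p11) → 75.9597
  f6: (p5, p1, p0) → 83.9273
  f7: (p5, p8, p0) → 75.3185
  f8: (p9, p8, p0) → 42.1276
  f9: (p9, p2, p0) → 71.9162
  f10: (p9, p8, p6) → 57.9253
  f11: (p9, p2, p6) → 125.7131
  f12: (p7, p11, p1) → 43.4718
  f13: (p7, p5, p1) → 112.6041
  f14: (p7, p5, p11) → 18.1440
Σ area = 870.605

Check V−E+F: 9 − 21 + 14 = 2.

facets=14 area=870.605


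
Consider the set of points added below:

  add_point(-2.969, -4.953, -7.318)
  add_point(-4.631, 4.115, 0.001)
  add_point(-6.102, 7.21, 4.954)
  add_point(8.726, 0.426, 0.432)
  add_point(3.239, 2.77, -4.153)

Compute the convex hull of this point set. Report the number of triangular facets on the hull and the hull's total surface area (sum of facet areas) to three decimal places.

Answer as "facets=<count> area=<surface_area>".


facets=6 area=280.527

5 of the 5 inputs are extreme points: [0, 1, 2, 3, 4].

Facet areas (half cross-product norm):
  f1: (p0, p3, p2) → 116.4775
  f2: (p1, p0, p2) → 11.9285
  f3: (p4, p3, p2) → 50.8844
  f4: (p4, p1, p2) → 20.1222
  f5: (p4, p0, p3) → 36.0493
  f6: (p4, p1, p0) → 45.0646
Σ area = 280.527

Euler characteristic 5−9+6 = 2 ✓


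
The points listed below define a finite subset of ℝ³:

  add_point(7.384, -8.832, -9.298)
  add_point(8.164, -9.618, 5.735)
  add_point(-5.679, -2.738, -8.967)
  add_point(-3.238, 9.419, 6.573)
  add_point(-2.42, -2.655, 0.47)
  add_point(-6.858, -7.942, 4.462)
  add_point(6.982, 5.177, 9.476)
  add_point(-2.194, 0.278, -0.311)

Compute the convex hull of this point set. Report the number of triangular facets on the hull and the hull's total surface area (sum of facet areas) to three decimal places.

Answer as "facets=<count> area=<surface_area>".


Points on the hull: [0, 1, 2, 3, 5, 6] (6 of 8).

Facet areas (half cross-product norm):
  f1: (p0, p1, p5) → 113.1873
  f2: (p2, p3, p5) → 124.7115
  f3: (p2, p0, p5) → 104.0051
  f4: (p2, p0, p3) → 141.3552
  f5: (p6, p1, p5) → 114.5408
  f6: (p6, p3, p5) → 101.0094
  f7: (p6, p0, p1) → 113.2749
  f8: (p6, p0, p3) → 133.9310
Σ area = 946.015

Check V−E+F: 6 − 12 + 8 = 2.

facets=8 area=946.015


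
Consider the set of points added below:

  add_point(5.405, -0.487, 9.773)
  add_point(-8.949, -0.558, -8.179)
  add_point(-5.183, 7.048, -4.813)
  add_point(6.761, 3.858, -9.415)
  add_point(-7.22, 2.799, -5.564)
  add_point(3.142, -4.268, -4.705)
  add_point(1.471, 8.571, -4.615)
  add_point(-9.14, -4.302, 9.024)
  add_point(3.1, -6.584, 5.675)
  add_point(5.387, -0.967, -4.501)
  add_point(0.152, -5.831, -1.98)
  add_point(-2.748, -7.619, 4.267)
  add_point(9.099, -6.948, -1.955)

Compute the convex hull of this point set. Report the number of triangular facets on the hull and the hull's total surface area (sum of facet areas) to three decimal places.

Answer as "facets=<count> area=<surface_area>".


facets=20 area=938.812

Hull vertices (12/13): indices [0, 1, 2, 3, 4, 5, 6, 7, 8, 10, 11, 12].

Per-facet area ½‖(b−a)×(c−a)‖:
  f1: (p8, p0, p7) → 49.6348
  f2: (p8, p0, p12) → 36.0757
  f3: (p11, p1, p7) → 67.2717
  f4: (p11, p8, p7) → 22.5411
  f5: (p11, p8, p12) → 27.1115
  f6: (p2, p0, p7) → 130.3460
  f7: (p2, p0, p6) → 59.0974
  f8: (p3, p0, p12) → 92.5193
  f9: (p3, p0, p6) → 74.6197
  f10: (p3, p2, p6) → 25.8964
  f11: (p3, p2, p1) → 60.1646
  f12: (p10, p1, p12) → 33.4174
  f13: (p10, p11, p12) → 29.7915
  f14: (p10, p11, p1) → 42.0527
  f15: (p4, p1, p7) → 37.1163
  f16: (p4, p2, p7) → 37.2229
  f17: (p4, p2, p1) → 4.7506
  f18: (p5, p1, p12) → 8.1333
  f19: (p5, p3, p12) → 35.0555
  f20: (p5, p3, p1) → 65.9940
Σ area = 938.812

Check V−E+F: 12 − 30 + 20 = 2.


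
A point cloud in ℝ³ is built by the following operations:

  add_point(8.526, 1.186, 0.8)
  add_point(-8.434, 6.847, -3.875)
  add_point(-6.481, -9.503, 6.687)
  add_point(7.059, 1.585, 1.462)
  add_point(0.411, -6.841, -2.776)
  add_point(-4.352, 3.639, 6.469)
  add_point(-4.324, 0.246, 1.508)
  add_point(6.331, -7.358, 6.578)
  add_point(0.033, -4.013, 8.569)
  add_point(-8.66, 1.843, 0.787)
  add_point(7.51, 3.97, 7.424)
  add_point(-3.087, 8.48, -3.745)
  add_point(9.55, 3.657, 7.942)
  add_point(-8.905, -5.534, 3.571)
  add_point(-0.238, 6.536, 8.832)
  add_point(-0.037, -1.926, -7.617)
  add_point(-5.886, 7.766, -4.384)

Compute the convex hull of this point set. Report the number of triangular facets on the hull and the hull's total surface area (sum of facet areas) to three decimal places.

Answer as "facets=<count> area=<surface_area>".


14 of the 17 inputs are extreme points: [0, 1, 2, 4, 5, 7, 8, 9, 11, 12, 13, 14, 15, 16].

Triangle areas on the boundary:
  f1: (p14, p11, p12) → 65.8442
  f2: (p4, p15, p13) → 37.9133
  f3: (p0, p7, p12) → 39.2021
  f4: (p0, p11, p12) → 53.4943
  f5: (p0, p15, p11) → 68.7173
  f6: (p0, p4, p15) → 40.2973
  f7: (p0, p4, p7) → 53.8271
  f8: (p1, p15, p13) → 83.4312
  f9: (p2, p4, p13) → 31.5114
  f10: (p2, p4, p7) → 61.8288
  f11: (p8, p7, p12) → 41.6805
  f12: (p8, p14, p12) → 51.4314
  f13: (p8, p2, p7) → 30.8816
  f14: (p8, p2, p14) → 36.3058
  f15: (p5, p1, p14) → 27.9239
  f16: (p5, p2, p13) → 28.6475
  f17: (p5, p2, p14) → 28.8678
  f18: (p16, p14, p11) → 17.8519
  f19: (p16, p1, p14) → 19.6076
  f20: (p16, p15, p11) → 17.0186
  f21: (p16, p1, p15) → 15.7669
  f22: (p9, p1, p13) → 10.2358
  f23: (p9, p5, p13) → 28.9935
  f24: (p9, p5, p1) → 23.7625
Σ area = 915.043

Euler: V−E+F = 14−36+24 = 2.

facets=24 area=915.043


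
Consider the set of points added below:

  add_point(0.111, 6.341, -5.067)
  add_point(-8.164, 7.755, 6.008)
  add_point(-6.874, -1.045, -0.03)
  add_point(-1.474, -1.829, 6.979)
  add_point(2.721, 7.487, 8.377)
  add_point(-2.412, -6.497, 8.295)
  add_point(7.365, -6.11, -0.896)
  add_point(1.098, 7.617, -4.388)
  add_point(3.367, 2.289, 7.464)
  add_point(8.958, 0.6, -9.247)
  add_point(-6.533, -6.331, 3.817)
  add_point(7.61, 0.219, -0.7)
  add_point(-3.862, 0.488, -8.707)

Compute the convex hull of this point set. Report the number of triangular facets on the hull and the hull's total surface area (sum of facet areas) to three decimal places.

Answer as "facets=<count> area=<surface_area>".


Extreme-point indices: [0, 1, 2, 4, 5, 6, 7, 8, 9, 10, 11, 12] — 12 of 13 on the boundary.

Facet areas (half cross-product norm):
  f1: (p4, p5, p1) → 78.7658
  f2: (p7, p4, p1) → 67.5708
  f3: (p7, p4, p9) → 70.6320
  f4: (p7, p12, p9) → 53.9443
  f5: (p6, p12, p9) → 68.2912
  f6: (p2, p12, p1) → 45.2491
  f7: (p0, p12, p1) → 54.7191
  f8: (p0, p7, p1) → 12.1480
  f9: (p0, p7, p12) → 0.6616
  f10: (p11, p4, p9) → 36.4337
  f11: (p11, p6, p9) → 27.4363
  f12: (p8, p4, p5) → 19.0416
  f13: (p8, p6, p5) → 62.2352
  f14: (p8, p11, p4) → 22.7773
  f15: (p8, p11, p6) → 29.0890
  f16: (p10, p6, p5) → 40.8606
  f17: (p10, p6, p12) → 94.6112
  f18: (p10, p2, p12) → 22.8009
  f19: (p10, p5, p1) → 43.6742
  f20: (p10, p2, p1) → 33.1272
Σ area = 884.069

Euler: V−E+F = 12−30+20 = 2.

facets=20 area=884.069


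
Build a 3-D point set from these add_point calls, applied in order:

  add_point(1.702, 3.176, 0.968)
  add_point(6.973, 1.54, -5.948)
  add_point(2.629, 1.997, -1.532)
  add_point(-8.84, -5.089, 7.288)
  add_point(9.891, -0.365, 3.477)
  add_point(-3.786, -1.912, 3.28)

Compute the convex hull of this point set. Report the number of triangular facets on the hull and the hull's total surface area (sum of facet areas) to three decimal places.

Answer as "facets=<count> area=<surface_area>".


facets=8 area=253.092

Hull vertices (6/6): indices [0, 1, 2, 3, 4, 5].

Facet areas (half cross-product norm):
  f1: (p0, p4, p3) → 65.4714
  f2: (p1, p4, p3) → 98.8078
  f3: (p1, p0, p4) → 37.8345
  f4: (p2, p1, p0) → 4.5927
  f5: (p5, p0, p3) → 9.2885
  f6: (p5, p2, p0) → 11.1551
  f7: (p5, p1, p3) → 11.5337
  f8: (p5, p2, p1) → 14.4081
Σ area = 253.092

Check V−E+F: 6 − 12 + 8 = 2.


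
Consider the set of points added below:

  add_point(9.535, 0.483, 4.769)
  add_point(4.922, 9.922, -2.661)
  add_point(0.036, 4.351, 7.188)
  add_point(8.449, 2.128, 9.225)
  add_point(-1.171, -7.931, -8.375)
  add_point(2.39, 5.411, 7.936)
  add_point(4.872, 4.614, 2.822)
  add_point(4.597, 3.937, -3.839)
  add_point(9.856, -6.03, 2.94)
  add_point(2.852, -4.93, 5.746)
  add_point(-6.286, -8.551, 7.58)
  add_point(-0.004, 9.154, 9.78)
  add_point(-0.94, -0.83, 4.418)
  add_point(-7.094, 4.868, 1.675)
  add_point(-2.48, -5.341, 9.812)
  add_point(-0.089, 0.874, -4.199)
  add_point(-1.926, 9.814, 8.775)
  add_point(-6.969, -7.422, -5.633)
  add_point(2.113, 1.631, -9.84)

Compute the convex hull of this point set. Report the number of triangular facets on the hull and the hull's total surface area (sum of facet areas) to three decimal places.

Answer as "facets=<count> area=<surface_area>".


facets=20 area=1132.045

Points on the hull: [0, 1, 3, 4, 8, 10, 11, 13, 14, 16, 17, 18] (12 of 19).

Facet areas (half cross-product norm):
  f1: (p17, p10, p13) → 85.4835
  f2: (p17, p18, p13) → 87.9486
  f3: (p16, p10, p13) → 73.2960
  f4: (p4, p18, p8) → 79.0549
  f5: (p4, p17, p18) → 31.5798
  f6: (p4, p10, p8) → 118.3967
  f7: (p4, p17, p10) → 39.6682
  f8: (p14, p3, p11) → 70.0856
  f9: (p14, p16, p10) → 33.6613
  f10: (p14, p16, p11) → 16.4922
  f11: (p14, p10, p8) → 35.6588
  f12: (p14, p3, p8) → 65.6033
  f13: (p0, p3, p8) → 13.4149
  f14: (p1, p3, p11) → 70.5275
  f15: (p1, p0, p3) → 30.7126
  f16: (p1, p16, p11) → 15.0890
  f17: (p1, p18, p8) → 91.7091
  f18: (p1, p0, p8) → 35.9081
  f19: (p1, p18, p13) → 74.5091
  f20: (p1, p16, p13) → 63.2463
Σ area = 1132.045

Euler: V−E+F = 12−30+20 = 2.


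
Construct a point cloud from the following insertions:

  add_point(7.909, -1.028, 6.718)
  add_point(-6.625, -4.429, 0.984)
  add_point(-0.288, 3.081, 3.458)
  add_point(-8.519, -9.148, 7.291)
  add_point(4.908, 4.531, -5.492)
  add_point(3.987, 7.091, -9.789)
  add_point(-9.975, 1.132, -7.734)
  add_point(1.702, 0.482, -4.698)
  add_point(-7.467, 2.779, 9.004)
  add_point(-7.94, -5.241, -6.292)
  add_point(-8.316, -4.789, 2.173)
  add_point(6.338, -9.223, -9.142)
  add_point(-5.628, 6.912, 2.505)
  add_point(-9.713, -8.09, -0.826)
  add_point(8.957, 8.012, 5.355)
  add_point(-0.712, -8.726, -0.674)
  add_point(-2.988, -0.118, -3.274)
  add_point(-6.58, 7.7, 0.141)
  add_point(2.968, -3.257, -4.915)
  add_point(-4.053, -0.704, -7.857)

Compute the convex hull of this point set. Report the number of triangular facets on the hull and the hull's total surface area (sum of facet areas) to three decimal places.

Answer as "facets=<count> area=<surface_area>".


facets=18 area=1288.400

11 of the 20 inputs are extreme points: [0, 3, 5, 6, 8, 9, 11, 12, 13, 14, 17].

Triangle areas on the boundary:
  f1: (p5, p11, p6) → 121.9968
  f2: (p5, p11, p14) → 131.6358
  f3: (p9, p11, p6) → 45.1071
  f4: (p13, p8, p6) → 83.9505
  f5: (p13, p3, p8) → 50.0114
  f6: (p13, p9, p6) → 18.8651
  f7: (p13, p3, p11) → 71.1133
  f8: (p13, p9, p11) → 46.0968
  f9: (p0, p8, p14) → 73.2441
  f10: (p0, p3, p8) → 95.3588
  f11: (p0, p11, p14) → 77.8901
  f12: (p0, p3, p11) → 158.9216
  f13: (p17, p5, p14) → 104.8836
  f14: (p17, p8, p6) → 52.1900
  f15: (p17, p5, p6) → 74.8855
  f16: (p12, p8, p14) → 58.6471
  f17: (p12, p17, p14) → 17.2468
  f18: (p12, p17, p8) → 6.3556
Σ area = 1288.400

Check V−E+F: 11 − 27 + 18 = 2.


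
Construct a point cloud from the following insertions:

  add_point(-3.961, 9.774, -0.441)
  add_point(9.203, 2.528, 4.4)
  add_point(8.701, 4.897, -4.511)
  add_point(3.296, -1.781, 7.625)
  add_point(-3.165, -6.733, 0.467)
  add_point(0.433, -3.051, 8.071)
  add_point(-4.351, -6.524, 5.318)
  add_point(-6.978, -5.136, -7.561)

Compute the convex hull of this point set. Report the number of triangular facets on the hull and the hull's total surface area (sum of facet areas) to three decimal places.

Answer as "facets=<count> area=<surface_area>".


facets=12 area=655.737

8 of the 8 inputs are extreme points: [0, 1, 2, 3, 4, 5, 6, 7].

Triangle areas on the boundary:
  f1: (p2, p0, p7) → 114.6520
  f2: (p2, p0, p1) → 64.7585
  f3: (p4, p2, p7) → 78.0276
  f4: (p4, p2, p1) → 72.9772
  f5: (p3, p4, p1) → 39.2987
  f6: (p3, p0, p1) → 61.1550
  f7: (p3, p5, p0) → 25.0415
  f8: (p6, p5, p0) → 52.1951
  f9: (p6, p0, p7) → 103.7459
  f10: (p6, p4, p7) → 14.7906
  f11: (p6, p3, p5) → 5.9313
  f12: (p6, p3, p4) → 23.1634
Σ area = 655.737

Check V−E+F: 8 − 18 + 12 = 2.


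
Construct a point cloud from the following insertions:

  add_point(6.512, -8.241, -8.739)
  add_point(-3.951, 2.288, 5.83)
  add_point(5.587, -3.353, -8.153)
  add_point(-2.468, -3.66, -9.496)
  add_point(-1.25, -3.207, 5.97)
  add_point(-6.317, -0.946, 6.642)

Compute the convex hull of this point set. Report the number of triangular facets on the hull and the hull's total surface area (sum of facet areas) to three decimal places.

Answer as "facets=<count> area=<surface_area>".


Points on the hull: [0, 1, 2, 3, 4, 5] (6 of 6).

Triangle areas on the boundary:
  f1: (p3, p0, p5) → 83.1766
  f2: (p3, p1, p5) → 33.7037
  f3: (p4, p0, p5) → 37.9483
  f4: (p4, p1, p5) → 11.1233
  f5: (p2, p3, p0) → 20.3038
  f6: (p2, p3, p1) → 67.2420
  f7: (p2, p4, p0) → 38.5475
  f8: (p2, p4, p1) → 47.2676
Σ area = 339.313

Euler: V−E+F = 6−12+8 = 2.

facets=8 area=339.313


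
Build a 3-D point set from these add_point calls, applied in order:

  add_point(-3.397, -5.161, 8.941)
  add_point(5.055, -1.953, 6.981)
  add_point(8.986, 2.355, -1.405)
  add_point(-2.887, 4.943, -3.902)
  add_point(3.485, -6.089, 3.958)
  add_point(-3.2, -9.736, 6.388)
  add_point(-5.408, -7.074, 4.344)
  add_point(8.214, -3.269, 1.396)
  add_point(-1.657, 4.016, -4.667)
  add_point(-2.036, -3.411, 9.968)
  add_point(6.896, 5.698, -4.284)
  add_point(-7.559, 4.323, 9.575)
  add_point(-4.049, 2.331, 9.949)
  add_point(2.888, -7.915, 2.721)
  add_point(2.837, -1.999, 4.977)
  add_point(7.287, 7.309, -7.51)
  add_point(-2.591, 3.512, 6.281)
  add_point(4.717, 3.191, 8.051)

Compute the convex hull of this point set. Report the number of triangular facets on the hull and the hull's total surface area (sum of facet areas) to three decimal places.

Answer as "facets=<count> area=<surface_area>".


14 of the 18 inputs are extreme points: [0, 1, 2, 3, 5, 6, 7, 8, 9, 11, 12, 13, 15, 17].

Triangle areas on the boundary:
  f1: (p17, p15, p11) → 98.0295
  f2: (p17, p15, p2) → 34.8664
  f3: (p3, p15, p11) → 61.9752
  f4: (p7, p17, p2) → 30.4641
  f5: (p7, p15, p2) → 13.1080
  f6: (p8, p3, p15) → 6.8933
  f7: (p0, p5, p11) → 14.6576
  f8: (p0, p9, p11) → 11.2757
  f9: (p0, p9, p5) → 3.7668
  f10: (p12, p17, p11) → 11.5133
  f11: (p12, p9, p11) → 8.1481
  f12: (p12, p9, p17) → 26.6699
  f13: (p13, p7, p15) → 41.2142
  f14: (p13, p8, p15) → 72.6952
  f15: (p6, p8, p3) → 12.6884
  f16: (p6, p5, p11) → 22.4584
  f17: (p6, p3, p11) → 83.0643
  f18: (p6, p13, p5) → 14.7269
  f19: (p6, p13, p8) → 60.0506
  f20: (p1, p13, p7) → 21.7394
  f21: (p1, p7, p17) → 15.7993
  f22: (p1, p13, p5) → 27.7121
  f23: (p1, p9, p17) → 20.5939
  f24: (p1, p9, p5) → 28.6212
Σ area = 742.732

Check V−E+F: 14 − 36 + 24 = 2.

facets=24 area=742.732
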